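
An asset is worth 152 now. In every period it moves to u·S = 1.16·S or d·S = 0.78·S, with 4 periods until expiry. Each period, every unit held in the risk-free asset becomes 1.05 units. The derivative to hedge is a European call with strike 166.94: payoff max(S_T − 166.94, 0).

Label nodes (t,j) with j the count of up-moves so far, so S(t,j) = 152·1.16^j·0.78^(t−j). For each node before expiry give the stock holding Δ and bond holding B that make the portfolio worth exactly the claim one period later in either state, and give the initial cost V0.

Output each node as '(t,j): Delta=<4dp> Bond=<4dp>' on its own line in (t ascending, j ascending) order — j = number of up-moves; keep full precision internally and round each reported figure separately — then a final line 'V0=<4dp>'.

(0,0): Delta=0.6025 Bond=-62.6808
(1,0): Delta=0.1842 Bond=-16.2203
(1,1): Delta=0.7171 Bond=-86.0201
(2,0): Delta=0.0000 Bond=0.0000
(2,1): Delta=0.2346 Bond=-23.9699
(2,2): Delta=0.8492 Bond=-117.3531
(3,0): Delta=0.0000 Bond=0.0000
(3,1): Delta=0.0000 Bond=0.0000
(3,2): Delta=0.2989 Bond=-35.4222
(3,3): Delta=1.0000 Bond=-158.9905
V0=28.8955

The replicating-portfolio and risk-neutral prices coincide; use p* = (1.05−0.78)/(1.16−0.78) = 0.7105 for the latter.
Terminal values V(4,·): V(4,0)=0.0000, V(4,1)=0.0000, V(4,2)=0.0000, V(4,3)=18.1198, V(4,4)=108.2772
  t=3,j=0: stock 72.1319 → up 83.6730 (V=0.0000), down 56.2629 (V=0.0000). Price 0.0000; hedge Δ=0.0000, bond B=0.0000.
  t=3,j=1: stock 107.2731 → up 124.4368 (V=0.0000), down 83.6730 (V=0.0000). Price 0.0000; hedge Δ=0.0000, bond B=0.0000.
  t=3,j=2: stock 159.5343 → up 185.0598 (V=18.1198), down 124.4368 (V=0.0000). Price 12.2615; hedge Δ=0.2989, bond B=-35.4222.
  t=3,j=3: stock 237.2562 → up 275.2172 (V=108.2772), down 185.0598 (V=18.1198). Price 78.2657; hedge Δ=1.0000, bond B=-158.9905.
  t=2,j=0: stock 92.4768 → up 107.2731 (V=0.0000), down 72.1319 (V=0.0000). Price 0.0000; hedge Δ=0.0000, bond B=0.0000.
  t=2,j=1: stock 137.5296 → up 159.5343 (V=12.2615), down 107.2731 (V=0.0000). Price 8.2973; hedge Δ=0.2346, bond B=-23.9699.
  t=2,j=2: stock 204.5312 → up 237.2562 (V=78.2657), down 159.5343 (V=12.2615). Price 56.3421; hedge Δ=0.8492, bond B=-117.3531.
  t=1,j=0: stock 118.5600 → up 137.5296 (V=8.2973), down 92.4768 (V=0.0000). Price 5.6147; hedge Δ=0.1842, bond B=-16.2203.
  t=1,j=1: stock 176.3200 → up 204.5312 (V=56.3421), down 137.5296 (V=8.2973). Price 40.4137; hedge Δ=0.7171, bond B=-86.0201.
  t=0,j=0: stock 152.0000 → up 176.3200 (V=40.4137), down 118.5600 (V=5.6147). Price 28.8955; hedge Δ=0.6025, bond B=-62.6808.
Self-financing check: at every node Δ·S+B equals the discounted successor values.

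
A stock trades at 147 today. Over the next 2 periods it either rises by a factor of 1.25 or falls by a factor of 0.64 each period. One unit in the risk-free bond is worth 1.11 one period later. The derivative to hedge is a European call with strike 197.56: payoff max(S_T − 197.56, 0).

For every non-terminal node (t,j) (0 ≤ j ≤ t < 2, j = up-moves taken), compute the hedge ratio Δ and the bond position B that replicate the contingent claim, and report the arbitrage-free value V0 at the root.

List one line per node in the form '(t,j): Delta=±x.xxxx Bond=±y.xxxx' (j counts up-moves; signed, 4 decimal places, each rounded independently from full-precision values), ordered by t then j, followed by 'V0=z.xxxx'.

(0,0): Delta=0.2487 Bond=-21.0790
(1,0): Delta=0.0000 Bond=0.0000
(1,1): Delta=0.2866 Bond=-30.3672
V0=15.4799

Since d<R<u, set p* = (R−d)/(u−d) = 0.7705; price each node as the discounted p*-expectation of its children.
At expiry t=2: V(2,0)=0.0000, V(2,1)=0.0000, V(2,2)=32.1275
(1,0): S=94.0800. Δ = (V_up−V_dn)/(S_up−S_dn) = (0.0000−0.0000)/(117.6000−60.2112) = 0.0000. V = [p*·0.0000 + (1−p*)·0.0000]/1.11 = 0.0000. B = V − Δ·S = 0.0000.
(1,1): S=183.7500. Δ = (V_up−V_dn)/(S_up−S_dn) = (32.1275−0.0000)/(229.6875−117.6000) = 0.2866. V = [p*·32.1275 + (1−p*)·0.0000]/1.11 = 22.3009. B = V − Δ·S = -30.3672.
(0,0): S=147.0000. Δ = (V_up−V_dn)/(S_up−S_dn) = (22.3009−0.0000)/(183.7500−94.0800) = 0.2487. V = [p*·22.3009 + (1−p*)·0.0000]/1.11 = 15.4799. B = V − Δ·S = -21.0790.
The time-0 hedge costs 15.4799, which is the no-arbitrage price.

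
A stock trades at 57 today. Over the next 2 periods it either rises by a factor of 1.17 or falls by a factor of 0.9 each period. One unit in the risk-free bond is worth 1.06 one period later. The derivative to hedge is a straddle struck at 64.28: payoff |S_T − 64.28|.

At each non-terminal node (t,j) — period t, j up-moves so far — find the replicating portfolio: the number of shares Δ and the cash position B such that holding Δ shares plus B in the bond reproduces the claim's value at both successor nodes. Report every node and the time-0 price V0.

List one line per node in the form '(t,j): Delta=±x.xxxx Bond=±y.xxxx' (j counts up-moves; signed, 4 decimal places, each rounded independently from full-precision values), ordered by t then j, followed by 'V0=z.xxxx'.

Since d<R<u, set p* = (R−d)/(u−d) = 0.5926; price each node as the discounted p*-expectation of its children.
Terminal values V(2,·): V(2,0)=18.1100, V(2,1)=4.2590, V(2,2)=13.7473
Node (1,0) S=51.3000: V=(p*·4.2590+(1−p*)·18.1100)/1.06=9.3415; Δ=(4.2590−18.1100)/(60.0210−46.1700)=-1.0000; B=V−Δ·S=60.6415
Node (1,1) S=66.6900: V=(p*·13.7473+(1−p*)·4.2590)/1.06=9.3224; Δ=(13.7473−4.2590)/(78.0273−60.0210)=0.5269; B=V−Δ·S=-25.8195
Node (0,0) S=57.0000: V=(p*·9.3224+(1−p*)·9.3415)/1.06=8.8020; Δ=(9.3224−9.3415)/(66.6900−51.3000)=-0.0012; B=V−Δ·S=8.8730
Self-financing check: at every node Δ·S+B equals the discounted successor values.

(0,0): Delta=-0.0012 Bond=8.8730
(1,0): Delta=-1.0000 Bond=60.6415
(1,1): Delta=0.5269 Bond=-25.8195
V0=8.8020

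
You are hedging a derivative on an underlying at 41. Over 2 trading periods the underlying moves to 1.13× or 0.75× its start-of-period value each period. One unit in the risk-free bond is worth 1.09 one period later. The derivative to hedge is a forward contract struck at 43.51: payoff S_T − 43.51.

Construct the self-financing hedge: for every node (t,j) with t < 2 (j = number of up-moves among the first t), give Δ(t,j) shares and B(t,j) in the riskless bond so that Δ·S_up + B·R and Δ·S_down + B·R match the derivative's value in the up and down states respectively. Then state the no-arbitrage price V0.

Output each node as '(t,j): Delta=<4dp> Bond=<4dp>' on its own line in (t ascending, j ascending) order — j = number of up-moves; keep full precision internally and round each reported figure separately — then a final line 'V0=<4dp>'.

(0,0): Delta=1.0000 Bond=-36.6215
(1,0): Delta=1.0000 Bond=-39.9174
(1,1): Delta=1.0000 Bond=-39.9174
V0=4.3785

No-arbitrage ⇒ martingale measure with p* = (R−d)/(u−d) = 0.8947.
Terminal values V(2,·): V(2,0)=-20.4475, V(2,1)=-8.7625, V(2,2)=8.8429
(1,0): S=30.7500. Δ = (V_up−V_dn)/(S_up−S_dn) = (-8.7625−-20.4475)/(34.7475−23.0625) = 1.0000. V = [p*·-8.7625 + (1−p*)·-20.4475]/1.09 = -9.1674. B = V − Δ·S = -39.9174.
(1,1): S=46.3300. Δ = (V_up−V_dn)/(S_up−S_dn) = (8.8429−-8.7625)/(52.3529−34.7475) = 1.0000. V = [p*·8.8429 + (1−p*)·-8.7625]/1.09 = 6.4126. B = V − Δ·S = -39.9174.
(0,0): S=41.0000. Δ = (V_up−V_dn)/(S_up−S_dn) = (6.4126−-9.1674)/(46.3300−30.7500) = 1.0000. V = [p*·6.4126 + (1−p*)·-9.1674]/1.09 = 4.3785. B = V − Δ·S = -36.6215.
Root portfolio cost Δ·41+B reproduces V0=4.3785.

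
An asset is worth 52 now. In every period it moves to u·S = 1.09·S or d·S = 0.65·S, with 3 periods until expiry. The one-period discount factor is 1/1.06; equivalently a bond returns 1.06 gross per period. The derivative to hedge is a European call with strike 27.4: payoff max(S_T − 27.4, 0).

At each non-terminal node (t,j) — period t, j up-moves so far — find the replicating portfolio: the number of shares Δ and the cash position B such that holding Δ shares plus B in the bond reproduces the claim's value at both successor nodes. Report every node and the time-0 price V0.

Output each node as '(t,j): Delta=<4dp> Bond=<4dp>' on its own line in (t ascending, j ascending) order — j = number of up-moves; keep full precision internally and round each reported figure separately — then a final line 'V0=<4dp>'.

(0,0): Delta=0.9812 Bond=-21.9861
(1,0): Delta=0.7541 Bond=-15.6299
(1,1): Delta=0.9911 Bond=-23.8669
(2,0): Delta=0.0000 Bond=0.0000
(2,1): Delta=0.7870 Bond=-17.7799
(2,2): Delta=1.0000 Bond=-25.8491
V0=29.0356

The replicating-portfolio and risk-neutral prices coincide; use p* = (1.06−0.65)/(1.09−0.65) = 0.9318 for the latter.
At expiry t=3: V(3,0)=0.0000, V(3,1)=0.0000, V(3,2)=12.7578, V(3,3)=39.9415
(2,0): S=21.9700. Δ = (V_up−V_dn)/(S_up−S_dn) = (0.0000−0.0000)/(23.9473−14.2805) = 0.0000. V = [p*·0.0000 + (1−p*)·0.0000]/1.06 = 0.0000. B = V − Δ·S = 0.0000.
(2,1): S=36.8420. Δ = (V_up−V_dn)/(S_up−S_dn) = (12.7578−0.0000)/(40.1578−23.9473) = 0.7870. V = [p*·12.7578 + (1−p*)·0.0000]/1.06 = 11.2150. B = V − Δ·S = -17.7799.
(2,2): S=61.7812. Δ = (V_up−V_dn)/(S_up−S_dn) = (39.9415−12.7578)/(67.3415−40.1578) = 1.0000. V = [p*·39.9415 + (1−p*)·12.7578]/1.06 = 35.9321. B = V − Δ·S = -25.8491.
(1,0): S=33.8000. Δ = (V_up−V_dn)/(S_up−S_dn) = (11.2150−0.0000)/(36.8420−21.9700) = 0.7541. V = [p*·11.2150 + (1−p*)·0.0000]/1.06 = 9.8588. B = V − Δ·S = -15.6299.
(1,1): S=56.6800. Δ = (V_up−V_dn)/(S_up−S_dn) = (35.9321−11.2150)/(61.7812−36.8420) = 0.9911. V = [p*·35.9321 + (1−p*)·11.2150]/1.06 = 32.3084. B = V − Δ·S = -23.8669.
(0,0): S=52.0000. Δ = (V_up−V_dn)/(S_up−S_dn) = (32.3084−9.8588)/(56.6800−33.8000) = 0.9812. V = [p*·32.3084 + (1−p*)·9.8588]/1.06 = 29.0356. B = V − Δ·S = -21.9861.
Check: Δ(0,0)·S0 + B(0,0) = 29.0356 = V0.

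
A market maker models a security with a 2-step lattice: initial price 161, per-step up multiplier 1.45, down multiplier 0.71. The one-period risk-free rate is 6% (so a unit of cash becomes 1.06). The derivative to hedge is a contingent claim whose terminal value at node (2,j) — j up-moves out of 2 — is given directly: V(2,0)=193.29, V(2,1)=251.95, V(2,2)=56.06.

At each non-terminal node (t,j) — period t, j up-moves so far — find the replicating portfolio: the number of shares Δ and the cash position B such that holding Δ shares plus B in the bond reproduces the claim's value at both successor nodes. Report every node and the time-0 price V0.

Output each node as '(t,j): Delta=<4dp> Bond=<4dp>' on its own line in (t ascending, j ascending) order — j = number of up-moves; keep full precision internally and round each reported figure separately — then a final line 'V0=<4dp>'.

The replicating-portfolio and risk-neutral prices coincide; use p* = (1.06−0.71)/(1.45−0.71) = 0.4730 for the latter.
Terminal payoffs: V(2,0)=193.2900, V(2,1)=251.9500, V(2,2)=56.0600
Node (1,0) S=114.3100: V=(p*·251.9500+(1−p*)·193.2900)/1.06=208.5232; Δ=(251.9500−193.2900)/(165.7495−81.1601)=0.6935; B=V−Δ·S=129.2529
Node (1,1) S=233.4500: V=(p*·56.0600+(1−p*)·251.9500)/1.06=150.2824; Δ=(56.0600−251.9500)/(338.5025−165.7495)=-1.1339; B=V−Δ·S=414.9986
Node (0,0) S=161.0000: V=(p*·150.2824+(1−p*)·208.5232)/1.06=170.7329; Δ=(150.2824−208.5232)/(233.4500−114.3100)=-0.4888; B=V−Δ·S=249.4367
Root portfolio cost Δ·161+B reproduces V0=170.7329.

(0,0): Delta=-0.4888 Bond=249.4367
(1,0): Delta=0.6935 Bond=129.2529
(1,1): Delta=-1.1339 Bond=414.9986
V0=170.7329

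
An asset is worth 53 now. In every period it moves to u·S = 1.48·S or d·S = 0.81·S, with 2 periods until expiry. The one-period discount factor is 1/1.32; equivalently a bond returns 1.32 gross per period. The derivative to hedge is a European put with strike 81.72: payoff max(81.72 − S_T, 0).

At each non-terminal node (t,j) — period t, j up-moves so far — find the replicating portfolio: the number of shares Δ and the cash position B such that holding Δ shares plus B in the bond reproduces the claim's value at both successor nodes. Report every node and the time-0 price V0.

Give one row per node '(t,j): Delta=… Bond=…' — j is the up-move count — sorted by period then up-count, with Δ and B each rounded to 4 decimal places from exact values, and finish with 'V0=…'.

(0,0): Delta=-0.4418 Bond=28.7477
(1,0): Delta=-1.0000 Bond=61.9091
(1,1): Delta=-0.3460 Bond=30.4294
V0=5.3306

The replicating-portfolio and risk-neutral prices coincide; use p* = (1.32−0.81)/(1.48−0.81) = 0.7612 for the latter.
Terminal payoffs: V(2,0)=46.9467, V(2,1)=18.1836, V(2,2)=0.0000
  t=1,j=0: stock 42.9300 → up 63.5364 (V=18.1836), down 34.7733 (V=46.9467). Price 18.9791; hedge Δ=-1.0000, bond B=61.9091.
  t=1,j=1: stock 78.4400 → up 116.0912 (V=0.0000), down 63.5364 (V=18.1836). Price 3.2897; hedge Δ=-0.3460, bond B=30.4294.
  t=0,j=0: stock 53.0000 → up 78.4400 (V=3.2897), down 42.9300 (V=18.9791). Price 5.3306; hedge Δ=-0.4418, bond B=28.7477.
Self-financing check: at every node Δ·S+B equals the discounted successor values.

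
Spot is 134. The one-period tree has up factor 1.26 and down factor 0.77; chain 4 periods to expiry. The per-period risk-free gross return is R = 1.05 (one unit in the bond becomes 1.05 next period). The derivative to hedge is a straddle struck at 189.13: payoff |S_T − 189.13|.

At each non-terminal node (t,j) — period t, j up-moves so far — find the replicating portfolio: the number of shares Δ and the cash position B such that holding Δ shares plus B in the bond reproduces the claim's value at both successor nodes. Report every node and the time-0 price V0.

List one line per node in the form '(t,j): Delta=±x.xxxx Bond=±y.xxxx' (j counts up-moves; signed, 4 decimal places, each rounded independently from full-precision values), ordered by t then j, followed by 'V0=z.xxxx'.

(0,0): Delta=-0.1644 Bond=78.7866
(1,0): Delta=-0.7977 Bond=148.0688
(1,1): Delta=0.1259 Bond=33.7187
(2,0): Delta=-1.0000 Bond=171.5465
(2,1): Delta=-0.7049 Bond=143.4165
(2,2): Delta=0.5067 Bond=-45.6042
(3,0): Delta=-1.0000 Bond=180.1238
(3,1): Delta=-1.0000 Bond=180.1238
(3,2): Delta=-0.5697 Bond=128.4349
(3,3): Delta=1.0000 Bond=-180.1238
V0=56.7587

No-arbitrage ⇒ martingale measure with p* = (R−d)/(u−d) = 0.5714.
At expiry t=4: V(4,0)=142.0249, V(4,1)=112.0490, V(4,2)=62.9974, V(4,3)=17.2688, V(4,4)=148.6135
Node (3,0) S=61.1754: V=(p*·112.0490+(1−p*)·142.0249)/1.05=118.9484; Δ=(112.0490−142.0249)/(77.0810−47.1051)=-1.0000; B=V−Δ·S=180.1238
Node (3,1) S=100.1052: V=(p*·62.9974+(1−p*)·112.0490)/1.05=80.0186; Δ=(62.9974−112.0490)/(126.1326−77.0810)=-1.0000; B=V−Δ·S=180.1238
Node (3,2) S=163.8086: V=(p*·17.2688+(1−p*)·62.9974)/1.05=35.1112; Δ=(17.2688−62.9974)/(206.3988−126.1326)=-0.5697; B=V−Δ·S=128.4349
Node (3,3) S=268.0504: V=(p*·148.6135+(1−p*)·17.2688)/1.05=87.9266; Δ=(148.6135−17.2688)/(337.7435−206.3988)=1.0000; B=V−Δ·S=-180.1238
Node (2,0) S=79.4486: V=(p*·80.0186+(1−p*)·118.9484)/1.05=92.0979; Δ=(80.0186−118.9484)/(100.1052−61.1754)=-1.0000; B=V−Δ·S=171.5465
Node (2,1) S=130.0068: V=(p*·35.1112+(1−p*)·80.0186)/1.05=51.7688; Δ=(35.1112−80.0186)/(163.8086−100.1052)=-0.7049; B=V−Δ·S=143.4165
Node (2,2) S=212.7384: V=(p*·87.9266+(1−p*)·35.1112)/1.05=62.1823; Δ=(87.9266−35.1112)/(268.0504−163.8086)=0.5067; B=V−Δ·S=-45.6042
Node (1,0) S=103.1800: V=(p*·51.7688+(1−p*)·92.0979)/1.05=65.7645; Δ=(51.7688−92.0979)/(130.0068−79.4486)=-0.7977; B=V−Δ·S=148.0688
Node (1,1) S=168.8400: V=(p*·62.1823+(1−p*)·51.7688)/1.05=54.9708; Δ=(62.1823−51.7688)/(212.7384−130.0068)=0.1259; B=V−Δ·S=33.7187
Node (0,0) S=134.0000: V=(p*·54.9708+(1−p*)·65.7645)/1.05=56.7587; Δ=(54.9708−65.7645)/(168.8400−103.1800)=-0.1644; B=V−Δ·S=78.7866
Self-financing check: at every node Δ·S+B equals the discounted successor values.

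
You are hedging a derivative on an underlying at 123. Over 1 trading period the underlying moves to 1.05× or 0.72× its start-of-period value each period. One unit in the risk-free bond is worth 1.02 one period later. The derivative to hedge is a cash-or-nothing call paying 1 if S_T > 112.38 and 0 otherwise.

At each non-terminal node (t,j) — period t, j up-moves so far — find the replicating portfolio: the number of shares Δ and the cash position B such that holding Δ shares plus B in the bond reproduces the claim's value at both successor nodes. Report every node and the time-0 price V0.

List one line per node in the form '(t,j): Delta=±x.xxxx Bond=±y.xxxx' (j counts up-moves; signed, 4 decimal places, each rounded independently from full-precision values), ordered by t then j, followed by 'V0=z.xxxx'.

(0,0): Delta=0.0246 Bond=-2.1390
V0=0.8913

The replicating-portfolio and risk-neutral prices coincide; use p* = (1.02−0.72)/(1.05−0.72) = 0.9091 for the latter.
Payoff layer (t=1): V(1,0)=0.0000, V(1,1)=1.0000
(0,0): S=123.0000. Δ = (V_up−V_dn)/(S_up−S_dn) = (1.0000−0.0000)/(129.1500−88.5600) = 0.0246. V = [p*·1.0000 + (1−p*)·0.0000]/1.02 = 0.8913. B = V − Δ·S = -2.1390.
Root portfolio cost Δ·123+B reproduces V0=0.8913.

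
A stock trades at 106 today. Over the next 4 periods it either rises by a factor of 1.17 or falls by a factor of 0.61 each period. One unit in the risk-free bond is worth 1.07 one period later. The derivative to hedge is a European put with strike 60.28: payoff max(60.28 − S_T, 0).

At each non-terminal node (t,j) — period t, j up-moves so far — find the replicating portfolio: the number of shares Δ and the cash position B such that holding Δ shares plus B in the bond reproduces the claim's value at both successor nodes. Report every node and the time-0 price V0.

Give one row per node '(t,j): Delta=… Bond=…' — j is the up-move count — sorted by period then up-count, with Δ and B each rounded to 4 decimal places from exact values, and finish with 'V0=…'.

(0,0): Delta=-0.0602 Bond=7.4978
(1,0): Delta=-0.2956 Bond=23.2395
(1,1): Delta=-0.0336 Bond=4.7147
(2,0): Delta=-1.0000 Bond=52.6509
(2,1): Delta=-0.2157 Bond=18.8262
(2,2): Delta=-0.0129 Bond=2.0487
(3,0): Delta=-1.0000 Bond=56.3364
(3,1): Delta=-1.0000 Bond=56.3364
(3,2): Delta=-0.1268 Bond=12.2761
(3,3): Delta=0.0000 Bond=0.0000
V0=1.1132

Risk-neutral probability p* = (R−d)/(u−d) = (1.07−0.61)/(1.17−0.61) = 0.8214.
At expiry t=4: V(4,0)=45.6034, V(4,1)=32.1298, V(4,2)=6.2870, V(4,3)=0.0000, V(4,4)=0.0000
  t=3,j=0: stock 24.0600 → up 28.1502 (V=32.1298), down 14.6766 (V=45.6034). Price 32.2765; hedge Δ=-1.0000, bond B=56.3364.
  t=3,j=1: stock 46.1478 → up 53.9930 (V=6.2870), down 28.1502 (V=32.1298). Price 10.1886; hedge Δ=-1.0000, bond B=56.3364.
  t=3,j=2: stock 88.5131 → up 103.5603 (V=0.0000), down 53.9930 (V=6.2870). Price 1.0492; hedge Δ=-0.1268, bond B=12.2761.
  t=3,j=3: stock 169.7710 → up 198.6320 (V=0.0000), down 103.5603 (V=0.0000). Price 0.0000; hedge Δ=0.0000, bond B=0.0000.
  t=2,j=0: stock 39.4426 → up 46.1478 (V=10.1886), down 24.0600 (V=32.2765). Price 13.2083; hedge Δ=-1.0000, bond B=52.6509.
  t=2,j=1: stock 75.6522 → up 88.5131 (V=1.0492), down 46.1478 (V=10.1886). Price 2.5059; hedge Δ=-0.2157, bond B=18.8262.
  t=2,j=2: stock 145.1034 → up 169.7710 (V=0.0000), down 88.5131 (V=1.0492). Price 0.1751; hedge Δ=-0.0129, bond B=2.0487.
  t=1,j=0: stock 64.6600 → up 75.6522 (V=2.5059), down 39.4426 (V=13.2083). Price 4.1280; hedge Δ=-0.2956, bond B=23.2395.
  t=1,j=1: stock 124.0200 → up 145.1034 (V=0.1751), down 75.6522 (V=2.5059). Price 0.5526; hedge Δ=-0.0336, bond B=4.7147.
  t=0,j=0: stock 106.0000 → up 124.0200 (V=0.5526), down 64.6600 (V=4.1280). Price 1.1132; hedge Δ=-0.0602, bond B=7.4978.
Check: Δ(0,0)·S0 + B(0,0) = 1.1132 = V0.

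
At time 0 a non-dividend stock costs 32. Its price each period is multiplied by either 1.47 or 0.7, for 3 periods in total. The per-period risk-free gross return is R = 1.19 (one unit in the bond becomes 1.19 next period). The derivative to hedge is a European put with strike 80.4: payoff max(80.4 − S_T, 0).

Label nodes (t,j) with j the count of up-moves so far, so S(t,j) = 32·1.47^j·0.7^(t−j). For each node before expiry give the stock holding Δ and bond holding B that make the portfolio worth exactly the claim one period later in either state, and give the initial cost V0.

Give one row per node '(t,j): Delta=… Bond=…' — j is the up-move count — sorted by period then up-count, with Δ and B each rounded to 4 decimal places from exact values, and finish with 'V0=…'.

(0,0): Delta=-0.7534 Bond=43.0686
(1,0): Delta=-1.0000 Bond=56.7757
(1,1): Delta=-0.6863 Bond=48.0950
(2,0): Delta=-1.0000 Bond=67.5630
(2,1): Delta=-1.0000 Bond=67.5630
(2,2): Delta=-0.6009 Bond=51.3302
V0=18.9601

Since d<R<u, set p* = (R−d)/(u−d) = 0.6364; price each node as the discounted p*-expectation of its children.
Terminal values V(3,·): V(3,0)=69.4240, V(3,1)=57.3504, V(3,2)=31.9958, V(3,3)=0.0000
(2,0): S=15.6800. Δ = (V_up−V_dn)/(S_up−S_dn) = (57.3504−69.4240)/(23.0496−10.9760) = -1.0000. V = [p*·57.3504 + (1−p*)·69.4240]/1.19 = 51.8830. B = V − Δ·S = 67.5630.
(2,1): S=32.9280. Δ = (V_up−V_dn)/(S_up−S_dn) = (31.9958−57.3504)/(48.4042−23.0496) = -1.0000. V = [p*·31.9958 + (1−p*)·57.3504]/1.19 = 34.6350. B = V − Δ·S = 67.5630.
(2,2): S=69.1488. Δ = (V_up−V_dn)/(S_up−S_dn) = (0.0000−31.9958)/(101.6487−48.4042) = -0.6009. V = [p*·0.0000 + (1−p*)·31.9958]/1.19 = 9.7772. B = V − Δ·S = 51.3302.
(1,0): S=22.4000. Δ = (V_up−V_dn)/(S_up−S_dn) = (34.6350−51.8830)/(32.9280−15.6800) = -1.0000. V = [p*·34.6350 + (1−p*)·51.8830]/1.19 = 34.3757. B = V − Δ·S = 56.7757.
(1,1): S=47.0400. Δ = (V_up−V_dn)/(S_up−S_dn) = (9.7772−34.6350)/(69.1488−32.9280) = -0.6863. V = [p*·9.7772 + (1−p*)·34.6350]/1.19 = 15.8121. B = V − Δ·S = 48.0950.
(0,0): S=32.0000. Δ = (V_up−V_dn)/(S_up−S_dn) = (15.8121−34.3757)/(47.0400−22.4000) = -0.7534. V = [p*·15.8121 + (1−p*)·34.3757]/1.19 = 18.9601. B = V − Δ·S = 43.0686.
Self-financing check: at every node Δ·S+B equals the discounted successor values.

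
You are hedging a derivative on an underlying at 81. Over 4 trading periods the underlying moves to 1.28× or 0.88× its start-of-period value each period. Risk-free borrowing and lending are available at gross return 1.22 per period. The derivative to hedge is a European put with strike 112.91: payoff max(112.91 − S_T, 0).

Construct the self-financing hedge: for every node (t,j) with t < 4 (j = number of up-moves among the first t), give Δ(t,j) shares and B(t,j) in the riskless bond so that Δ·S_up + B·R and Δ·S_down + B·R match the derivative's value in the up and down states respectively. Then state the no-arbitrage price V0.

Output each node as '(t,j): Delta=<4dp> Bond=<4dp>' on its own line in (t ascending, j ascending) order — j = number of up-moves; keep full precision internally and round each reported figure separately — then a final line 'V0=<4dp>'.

(0,0): Delta=-0.0886 Bond=7.8579
(1,0): Delta=-0.3773 Bond=30.1644
(1,1): Delta=-0.0536 Bond=5.9553
(2,0): Delta=-1.0000 Bond=75.8600
(2,1): Delta=-0.3018 Bond=29.9078
(2,2): Delta=-0.0235 Bond=3.2698
(3,0): Delta=-1.0000 Bond=92.5492
(3,1): Delta=-1.0000 Bond=92.5492
(3,2): Delta=-0.2170 Bond=26.5943
(3,3): Delta=0.0000 Bond=0.0000
V0=0.6800

Risk-neutral probability p* = (R−d)/(u−d) = (1.22−0.88)/(1.28−0.88) = 0.8500.
Terminal payoffs: V(4,0)=64.3347, V(4,1)=42.2550, V(4,2)=10.1391, V(4,3)=0.0000, V(4,4)=0.0000
  t=3,j=0: stock 55.1992 → up 70.6550 (V=42.2550), down 48.5753 (V=64.3347). Price 37.3499; hedge Δ=-1.0000, bond B=92.5492.
  t=3,j=1: stock 80.2898 → up 102.7709 (V=10.1391), down 70.6550 (V=42.2550). Price 12.2594; hedge Δ=-1.0000, bond B=92.5492.
  t=3,j=2: stock 116.7852 → up 149.4850 (V=0.0000), down 102.7709 (V=10.1391). Price 1.2466; hedge Δ=-0.2170, bond B=26.5943.
  t=3,j=3: stock 169.8693 → up 217.4327 (V=0.0000), down 149.4850 (V=0.0000). Price 0.0000; hedge Δ=0.0000, bond B=0.0000.
  t=2,j=0: stock 62.7264 → up 80.2898 (V=12.2594), down 55.1992 (V=37.3499). Price 13.1336; hedge Δ=-1.0000, bond B=75.8600.
  t=2,j=1: stock 91.2384 → up 116.7852 (V=1.2466), down 80.2898 (V=12.2594). Price 2.3758; hedge Δ=-0.3018, bond B=29.9078.
  t=2,j=2: stock 132.7104 → up 169.8693 (V=0.0000), down 116.7852 (V=1.2466). Price 0.1533; hedge Δ=-0.0235, bond B=3.2698.
  t=1,j=0: stock 71.2800 → up 91.2384 (V=2.3758), down 62.7264 (V=13.1336). Price 3.2701; hedge Δ=-0.3773, bond B=30.1644.
  t=1,j=1: stock 103.6800 → up 132.7104 (V=0.1533), down 91.2384 (V=2.3758). Price 0.3989; hedge Δ=-0.0536, bond B=5.9553.
  t=0,j=0: stock 81.0000 → up 103.6800 (V=0.3989), down 71.2800 (V=3.2701). Price 0.6800; hedge Δ=-0.0886, bond B=7.8579.
Self-financing check: at every node Δ·S+B equals the discounted successor values.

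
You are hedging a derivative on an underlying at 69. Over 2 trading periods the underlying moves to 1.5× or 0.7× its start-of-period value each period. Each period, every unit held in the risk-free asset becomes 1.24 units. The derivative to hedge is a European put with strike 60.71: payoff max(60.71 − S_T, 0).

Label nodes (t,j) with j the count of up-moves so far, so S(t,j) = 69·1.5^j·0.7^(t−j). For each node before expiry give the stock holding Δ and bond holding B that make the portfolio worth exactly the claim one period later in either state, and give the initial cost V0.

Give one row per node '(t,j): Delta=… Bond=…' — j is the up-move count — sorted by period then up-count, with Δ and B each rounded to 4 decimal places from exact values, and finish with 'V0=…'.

(0,0): Delta=-0.1277 Bond=10.6609
(1,0): Delta=-0.6962 Bond=40.6754
(1,1): Delta=0.0000 Bond=0.0000
V0=1.8479

Under the risk-neutral measure, an up-move has probability p* = (R−d)/(u−d) = 0.6750 and values discount at R = 1.24.
Terminal values V(2,·): V(2,0)=26.9000, V(2,1)=0.0000, V(2,2)=0.0000
  t=1,j=0: stock 48.3000 → up 72.4500 (V=0.0000), down 33.8100 (V=26.9000). Price 7.0504; hedge Δ=-0.6962, bond B=40.6754.
  t=1,j=1: stock 103.5000 → up 155.2500 (V=0.0000), down 72.4500 (V=0.0000). Price 0.0000; hedge Δ=0.0000, bond B=0.0000.
  t=0,j=0: stock 69.0000 → up 103.5000 (V=0.0000), down 48.3000 (V=7.0504). Price 1.8479; hedge Δ=-0.1277, bond B=10.6609.
Self-financing check: at every node Δ·S+B equals the discounted successor values.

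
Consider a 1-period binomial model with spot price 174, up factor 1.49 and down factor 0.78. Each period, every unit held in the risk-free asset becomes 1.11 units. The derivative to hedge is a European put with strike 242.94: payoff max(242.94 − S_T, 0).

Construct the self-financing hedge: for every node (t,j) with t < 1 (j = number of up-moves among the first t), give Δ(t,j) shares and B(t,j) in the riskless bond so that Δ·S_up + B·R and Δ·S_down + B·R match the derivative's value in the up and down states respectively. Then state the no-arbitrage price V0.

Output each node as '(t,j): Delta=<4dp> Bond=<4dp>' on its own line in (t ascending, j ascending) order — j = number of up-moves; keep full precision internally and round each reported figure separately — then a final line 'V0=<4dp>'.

(0,0): Delta=-0.8679 Bond=202.7126
V0=51.6985

No-arbitrage ⇒ martingale measure with p* = (R−d)/(u−d) = 0.4648.
Terminal payoffs: V(1,0)=107.2200, V(1,1)=0.0000
Node (0,0) S=174.0000: V=(p*·0.0000+(1−p*)·107.2200)/1.11=51.6985; Δ=(0.0000−107.2200)/(259.2600−135.7200)=-0.8679; B=V−Δ·S=202.7126
Self-financing check: at every node Δ·S+B equals the discounted successor values.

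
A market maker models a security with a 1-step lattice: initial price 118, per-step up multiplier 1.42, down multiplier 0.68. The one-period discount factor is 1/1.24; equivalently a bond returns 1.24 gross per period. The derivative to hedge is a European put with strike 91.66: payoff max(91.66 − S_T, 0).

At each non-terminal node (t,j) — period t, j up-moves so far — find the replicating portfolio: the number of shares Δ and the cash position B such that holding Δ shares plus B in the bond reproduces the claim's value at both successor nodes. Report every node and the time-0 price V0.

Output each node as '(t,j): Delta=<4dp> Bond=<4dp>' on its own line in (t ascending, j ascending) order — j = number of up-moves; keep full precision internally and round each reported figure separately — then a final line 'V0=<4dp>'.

No-arbitrage ⇒ martingale measure with p* = (R−d)/(u−d) = 0.7568.
At expiry t=1: V(1,0)=11.4200, V(1,1)=0.0000
(0,0): S=118.0000. Δ = (V_up−V_dn)/(S_up−S_dn) = (0.0000−11.4200)/(167.5600−80.2400) = -0.1308. V = [p*·0.0000 + (1−p*)·11.4200]/1.24 = 2.2402. B = V − Δ·S = 17.6726.
Check: Δ(0,0)·S0 + B(0,0) = 2.2402 = V0.

(0,0): Delta=-0.1308 Bond=17.6726
V0=2.2402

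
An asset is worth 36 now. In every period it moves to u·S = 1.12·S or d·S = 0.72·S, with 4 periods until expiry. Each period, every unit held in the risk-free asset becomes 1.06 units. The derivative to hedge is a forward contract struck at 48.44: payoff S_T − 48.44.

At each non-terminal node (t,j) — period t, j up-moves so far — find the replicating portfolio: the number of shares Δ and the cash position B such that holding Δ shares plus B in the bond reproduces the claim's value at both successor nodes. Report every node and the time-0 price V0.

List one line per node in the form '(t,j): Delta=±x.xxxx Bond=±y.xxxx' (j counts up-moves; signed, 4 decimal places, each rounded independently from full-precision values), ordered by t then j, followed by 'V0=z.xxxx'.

(0,0): Delta=1.0000 Bond=-38.3690
(1,0): Delta=1.0000 Bond=-40.6712
(1,1): Delta=1.0000 Bond=-40.6712
(2,0): Delta=1.0000 Bond=-43.1114
(2,1): Delta=1.0000 Bond=-43.1114
(2,2): Delta=1.0000 Bond=-43.1114
(3,0): Delta=1.0000 Bond=-45.6981
(3,1): Delta=1.0000 Bond=-45.6981
(3,2): Delta=1.0000 Bond=-45.6981
(3,3): Delta=1.0000 Bond=-45.6981
V0=-2.3690

No-arbitrage ⇒ martingale measure with p* = (R−d)/(u−d) = 0.8500.
Payoff layer (t=4): V(4,0)=-38.7654, V(4,1)=-33.3906, V(4,2)=-25.0299, V(4,3)=-12.0243, V(4,4)=8.2067
(3,0): S=13.4369. Δ = (V_up−V_dn)/(S_up−S_dn) = (-33.3906−-38.7654)/(15.0494−9.6746) = 1.0000. V = [p*·-33.3906 + (1−p*)·-38.7654]/1.06 = -32.2612. B = V − Δ·S = -45.6981.
(3,1): S=20.9019. Δ = (V_up−V_dn)/(S_up−S_dn) = (-25.0299−-33.3906)/(23.4101−15.0494) = 1.0000. V = [p*·-25.0299 + (1−p*)·-33.3906]/1.06 = -24.7962. B = V − Δ·S = -45.6981.
(3,2): S=32.5140. Δ = (V_up−V_dn)/(S_up−S_dn) = (-12.0243−-25.0299)/(36.4157−23.4101) = 1.0000. V = [p*·-12.0243 + (1−p*)·-25.0299]/1.06 = -13.1841. B = V − Δ·S = -45.6981.
(3,3): S=50.5774. Δ = (V_up−V_dn)/(S_up−S_dn) = (8.2067−-12.0243)/(56.6467−36.4157) = 1.0000. V = [p*·8.2067 + (1−p*)·-12.0243]/1.06 = 4.8793. B = V − Δ·S = -45.6981.
(2,0): S=18.6624. Δ = (V_up−V_dn)/(S_up−S_dn) = (-24.7962−-32.2612)/(20.9019−13.4369) = 1.0000. V = [p*·-24.7962 + (1−p*)·-32.2612]/1.06 = -24.4490. B = V − Δ·S = -43.1114.
(2,1): S=29.0304. Δ = (V_up−V_dn)/(S_up−S_dn) = (-13.1841−-24.7962)/(32.5140−20.9019) = 1.0000. V = [p*·-13.1841 + (1−p*)·-24.7962]/1.06 = -14.0810. B = V − Δ·S = -43.1114.
(2,2): S=45.1584. Δ = (V_up−V_dn)/(S_up−S_dn) = (4.8793−-13.1841)/(50.5774−32.5140) = 1.0000. V = [p*·4.8793 + (1−p*)·-13.1841]/1.06 = 2.0470. B = V − Δ·S = -43.1114.
(1,0): S=25.9200. Δ = (V_up−V_dn)/(S_up−S_dn) = (-14.0810−-24.4490)/(29.0304−18.6624) = 1.0000. V = [p*·-14.0810 + (1−p*)·-24.4490]/1.06 = -14.7512. B = V − Δ·S = -40.6712.
(1,1): S=40.3200. Δ = (V_up−V_dn)/(S_up−S_dn) = (2.0470−-14.0810)/(45.1584−29.0304) = 1.0000. V = [p*·2.0470 + (1−p*)·-14.0810]/1.06 = -0.3512. B = V − Δ·S = -40.6712.
(0,0): S=36.0000. Δ = (V_up−V_dn)/(S_up−S_dn) = (-0.3512−-14.7512)/(40.3200−25.9200) = 1.0000. V = [p*·-0.3512 + (1−p*)·-14.7512]/1.06 = -2.3690. B = V − Δ·S = -38.3690.
Root portfolio cost Δ·36+B reproduces V0=-2.3690.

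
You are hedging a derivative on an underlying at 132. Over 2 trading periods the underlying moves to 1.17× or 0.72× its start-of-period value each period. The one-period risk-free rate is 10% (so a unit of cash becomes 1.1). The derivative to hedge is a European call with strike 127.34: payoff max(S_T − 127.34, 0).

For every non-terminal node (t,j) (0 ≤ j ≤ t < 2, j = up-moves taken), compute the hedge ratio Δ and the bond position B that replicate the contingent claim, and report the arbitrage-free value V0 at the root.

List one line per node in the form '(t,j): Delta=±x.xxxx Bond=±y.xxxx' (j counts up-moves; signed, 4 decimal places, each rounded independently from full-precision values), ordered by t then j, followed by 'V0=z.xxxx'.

The replicating-portfolio and risk-neutral prices coincide; use p* = (1.1−0.72)/(1.17−0.72) = 0.8444 for the latter.
Payoff layer (t=2): V(2,0)=0.0000, V(2,1)=0.0000, V(2,2)=53.3548
  t=1,j=0: stock 95.0400 → up 111.1968 (V=0.0000), down 68.4288 (V=0.0000). Price 0.0000; hedge Δ=0.0000, bond B=0.0000.
  t=1,j=1: stock 154.4400 → up 180.6948 (V=53.3548), down 111.1968 (V=0.0000). Price 40.9592; hedge Δ=0.7677, bond B=-77.6070.
  t=0,j=0: stock 132.0000 → up 154.4400 (V=40.9592), down 95.0400 (V=0.0000). Price 31.4435; hedge Δ=0.6895, bond B=-59.5771.
The time-0 hedge costs 31.4435, which is the no-arbitrage price.

(0,0): Delta=0.6895 Bond=-59.5771
(1,0): Delta=0.0000 Bond=0.0000
(1,1): Delta=0.7677 Bond=-77.6070
V0=31.4435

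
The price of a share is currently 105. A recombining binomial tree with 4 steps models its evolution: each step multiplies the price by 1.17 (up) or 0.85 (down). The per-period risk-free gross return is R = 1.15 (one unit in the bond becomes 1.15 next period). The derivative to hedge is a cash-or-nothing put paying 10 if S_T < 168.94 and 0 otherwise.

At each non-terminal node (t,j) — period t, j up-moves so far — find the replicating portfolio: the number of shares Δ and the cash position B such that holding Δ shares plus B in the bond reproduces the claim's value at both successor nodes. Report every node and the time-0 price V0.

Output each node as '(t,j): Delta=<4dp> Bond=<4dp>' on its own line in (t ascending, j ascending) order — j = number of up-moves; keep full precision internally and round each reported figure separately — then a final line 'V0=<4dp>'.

(0,0): Delta=-0.1612 Bond=18.2314
(1,0): Delta=0.0000 Bond=6.5752
(1,1): Delta=-0.1691 Bond=21.9255
(2,0): Delta=0.0000 Bond=7.5614
(2,1): Delta=0.0000 Bond=7.5614
(2,2): Delta=-0.1772 Bond=26.3912
(3,0): Delta=0.0000 Bond=8.6957
(3,1): Delta=0.0000 Bond=8.6957
(3,2): Delta=0.0000 Bond=8.6957
(3,3): Delta=-0.1858 Bond=31.7935
V0=1.3009

No-arbitrage ⇒ martingale measure with p* = (R−d)/(u−d) = 0.9375.
Terminal values V(4,·): V(4,0)=10.0000, V(4,1)=10.0000, V(4,2)=10.0000, V(4,3)=10.0000, V(4,4)=0.0000
  t=3,j=0: stock 64.4831 → up 75.4453 (V=10.0000), down 54.8107 (V=10.0000). Price 8.6957; hedge Δ=0.0000, bond B=8.6957.
  t=3,j=1: stock 88.7591 → up 103.8482 (V=10.0000), down 75.4453 (V=10.0000). Price 8.6957; hedge Δ=0.0000, bond B=8.6957.
  t=3,j=2: stock 122.1743 → up 142.9440 (V=10.0000), down 103.8482 (V=10.0000). Price 8.6957; hedge Δ=0.0000, bond B=8.6957.
  t=3,j=3: stock 168.1694 → up 196.7582 (V=0.0000), down 142.9440 (V=10.0000). Price 0.5435; hedge Δ=-0.1858, bond B=31.7935.
  t=2,j=0: stock 75.8625 → up 88.7591 (V=8.6957), down 64.4831 (V=8.6957). Price 7.5614; hedge Δ=0.0000, bond B=7.5614.
  t=2,j=1: stock 104.4225 → up 122.1743 (V=8.6957), down 88.7591 (V=8.6957). Price 7.5614; hedge Δ=0.0000, bond B=7.5614.
  t=2,j=2: stock 143.7345 → up 168.1694 (V=0.5435), down 122.1743 (V=8.6957). Price 0.9156; hedge Δ=-0.1772, bond B=26.3912.
  t=1,j=0: stock 89.2500 → up 104.4225 (V=7.5614), down 75.8625 (V=7.5614). Price 6.5752; hedge Δ=0.0000, bond B=6.5752.
  t=1,j=1: stock 122.8500 → up 143.7345 (V=0.9156), down 104.4225 (V=7.5614). Price 1.1574; hedge Δ=-0.1691, bond B=21.9255.
  t=0,j=0: stock 105.0000 → up 122.8500 (V=1.1574), down 89.2500 (V=6.5752). Price 1.3009; hedge Δ=-0.1612, bond B=18.2314.
Root portfolio cost Δ·105+B reproduces V0=1.3009.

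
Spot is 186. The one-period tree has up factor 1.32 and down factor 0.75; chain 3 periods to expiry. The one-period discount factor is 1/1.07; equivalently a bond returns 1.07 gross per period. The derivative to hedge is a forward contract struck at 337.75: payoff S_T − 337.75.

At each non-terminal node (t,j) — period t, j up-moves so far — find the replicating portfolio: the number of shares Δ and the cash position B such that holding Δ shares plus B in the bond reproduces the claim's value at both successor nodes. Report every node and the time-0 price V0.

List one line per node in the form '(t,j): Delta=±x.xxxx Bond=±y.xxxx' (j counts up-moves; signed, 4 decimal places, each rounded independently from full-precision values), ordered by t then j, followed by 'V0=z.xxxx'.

(0,0): Delta=1.0000 Bond=-275.7046
(1,0): Delta=1.0000 Bond=-295.0039
(1,1): Delta=1.0000 Bond=-295.0039
(2,0): Delta=1.0000 Bond=-315.6542
(2,1): Delta=1.0000 Bond=-315.6542
(2,2): Delta=1.0000 Bond=-315.6542
V0=-89.7046

Under the risk-neutral measure, an up-move has probability p* = (R−d)/(u−d) = 0.5614 and values discount at R = 1.07.
At expiry t=3: V(3,0)=-259.2812, V(3,1)=-199.6450, V(3,2)=-94.6852, V(3,3)=90.0440
Node (2,0) S=104.6250: V=(p*·-199.6450+(1−p*)·-259.2812)/1.07=-211.0292; Δ=(-199.6450−-259.2812)/(138.1050−78.4688)=1.0000; B=V−Δ·S=-315.6542
Node (2,1) S=184.1400: V=(p*·-94.6852+(1−p*)·-199.6450)/1.07=-131.5142; Δ=(-94.6852−-199.6450)/(243.0648−138.1050)=1.0000; B=V−Δ·S=-315.6542
Node (2,2) S=324.0864: V=(p*·90.0440+(1−p*)·-94.6852)/1.07=8.4322; Δ=(90.0440−-94.6852)/(427.7940−243.0648)=1.0000; B=V−Δ·S=-315.6542
Node (1,0) S=139.5000: V=(p*·-131.5142+(1−p*)·-211.0292)/1.07=-155.5039; Δ=(-131.5142−-211.0292)/(184.1400−104.6250)=1.0000; B=V−Δ·S=-295.0039
Node (1,1) S=245.5200: V=(p*·8.4322+(1−p*)·-131.5142)/1.07=-49.4839; Δ=(8.4322−-131.5142)/(324.0864−184.1400)=1.0000; B=V−Δ·S=-295.0039
Node (0,0) S=186.0000: V=(p*·-49.4839+(1−p*)·-155.5039)/1.07=-89.7046; Δ=(-49.4839−-155.5039)/(245.5200−139.5000)=1.0000; B=V−Δ·S=-275.7046
The time-0 hedge costs -89.7046, which is the no-arbitrage price.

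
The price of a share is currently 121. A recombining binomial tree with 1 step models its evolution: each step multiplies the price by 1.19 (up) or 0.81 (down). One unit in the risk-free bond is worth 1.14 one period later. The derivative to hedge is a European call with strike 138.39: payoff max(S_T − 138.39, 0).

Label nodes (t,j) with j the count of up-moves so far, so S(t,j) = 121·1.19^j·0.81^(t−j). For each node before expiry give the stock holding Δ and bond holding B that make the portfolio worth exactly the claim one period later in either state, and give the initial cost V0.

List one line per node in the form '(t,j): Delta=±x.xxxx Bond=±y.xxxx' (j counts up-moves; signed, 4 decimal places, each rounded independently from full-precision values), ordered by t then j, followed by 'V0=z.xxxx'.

(0,0): Delta=0.1218 Bond=-10.4709
V0=4.2659

The replicating-portfolio and risk-neutral prices coincide; use p* = (1.14−0.81)/(1.19−0.81) = 0.8684 for the latter.
Payoff layer (t=1): V(1,0)=0.0000, V(1,1)=5.6000
(0,0): S=121.0000. Δ = (V_up−V_dn)/(S_up−S_dn) = (5.6000−0.0000)/(143.9900−98.0100) = 0.1218. V = [p*·5.6000 + (1−p*)·0.0000]/1.14 = 4.2659. B = V − Δ·S = -10.4709.
Self-financing check: at every node Δ·S+B equals the discounted successor values.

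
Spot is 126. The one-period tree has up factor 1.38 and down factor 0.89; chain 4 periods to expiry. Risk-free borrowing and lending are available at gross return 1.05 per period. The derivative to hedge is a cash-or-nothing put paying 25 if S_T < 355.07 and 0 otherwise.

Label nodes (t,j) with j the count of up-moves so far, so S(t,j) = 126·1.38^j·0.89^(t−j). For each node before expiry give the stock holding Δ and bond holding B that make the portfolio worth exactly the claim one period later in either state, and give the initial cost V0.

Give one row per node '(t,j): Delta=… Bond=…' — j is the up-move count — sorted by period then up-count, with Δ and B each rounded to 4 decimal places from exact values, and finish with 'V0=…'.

Under the risk-neutral measure, an up-move has probability p* = (R−d)/(u−d) = 0.3265 and values discount at R = 1.05.
Terminal payoffs: V(4,0)=25.0000, V(4,1)=25.0000, V(4,2)=25.0000, V(4,3)=25.0000, V(4,4)=0.0000
(3,0): S=88.8261. Δ = (V_up−V_dn)/(S_up−S_dn) = (25.0000−25.0000)/(122.5800−79.0552) = 0.0000. V = [p*·25.0000 + (1−p*)·25.0000]/1.05 = 23.8095. B = V − Δ·S = 23.8095.
(3,1): S=137.7303. Δ = (V_up−V_dn)/(S_up−S_dn) = (25.0000−25.0000)/(190.0679−122.5800) = 0.0000. V = [p*·25.0000 + (1−p*)·25.0000]/1.05 = 23.8095. B = V − Δ·S = 23.8095.
(3,2): S=213.5594. Δ = (V_up−V_dn)/(S_up−S_dn) = (25.0000−25.0000)/(294.7120−190.0679) = 0.0000. V = [p*·25.0000 + (1−p*)·25.0000]/1.05 = 23.8095. B = V − Δ·S = 23.8095.
(3,3): S=331.1371. Δ = (V_up−V_dn)/(S_up−S_dn) = (0.0000−25.0000)/(456.9692−294.7120) = -0.1541. V = [p*·0.0000 + (1−p*)·25.0000]/1.05 = 16.0350. B = V − Δ·S = 67.0554.
(2,0): S=99.8046. Δ = (V_up−V_dn)/(S_up−S_dn) = (23.8095−23.8095)/(137.7303−88.8261) = 0.0000. V = [p*·23.8095 + (1−p*)·23.8095]/1.05 = 22.6757. B = V − Δ·S = 22.6757.
(2,1): S=154.7532. Δ = (V_up−V_dn)/(S_up−S_dn) = (23.8095−23.8095)/(213.5594−137.7303) = 0.0000. V = [p*·23.8095 + (1−p*)·23.8095]/1.05 = 22.6757. B = V − Δ·S = 22.6757.
(2,2): S=239.9544. Δ = (V_up−V_dn)/(S_up−S_dn) = (16.0350−23.8095)/(331.1371−213.5594) = -0.0661. V = [p*·16.0350 + (1−p*)·23.8095]/1.05 = 20.2580. B = V − Δ·S = 36.1244.
(1,0): S=112.1400. Δ = (V_up−V_dn)/(S_up−S_dn) = (22.6757−22.6757)/(154.7532−99.8046) = 0.0000. V = [p*·22.6757 + (1−p*)·22.6757]/1.05 = 21.5959. B = V − Δ·S = 21.5959.
(1,1): S=173.8800. Δ = (V_up−V_dn)/(S_up−S_dn) = (20.2580−22.6757)/(239.9544−154.7532) = -0.0284. V = [p*·20.2580 + (1−p*)·22.6757]/1.05 = 20.8441. B = V − Δ·S = 25.7782.
(0,0): S=126.0000. Δ = (V_up−V_dn)/(S_up−S_dn) = (20.8441−21.5959)/(173.8800−112.1400) = -0.0122. V = [p*·20.8441 + (1−p*)·21.5959]/1.05 = 20.3337. B = V − Δ·S = 21.8682.
Root portfolio cost Δ·126+B reproduces V0=20.3337.

(0,0): Delta=-0.0122 Bond=21.8682
(1,0): Delta=0.0000 Bond=21.5959
(1,1): Delta=-0.0284 Bond=25.7782
(2,0): Delta=0.0000 Bond=22.6757
(2,1): Delta=0.0000 Bond=22.6757
(2,2): Delta=-0.0661 Bond=36.1244
(3,0): Delta=0.0000 Bond=23.8095
(3,1): Delta=0.0000 Bond=23.8095
(3,2): Delta=0.0000 Bond=23.8095
(3,3): Delta=-0.1541 Bond=67.0554
V0=20.3337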